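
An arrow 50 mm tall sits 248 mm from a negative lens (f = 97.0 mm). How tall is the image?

For a negative lens, f = -97.0 mm.
1/d_i = 1/f − 1/d_o = 1/(-97.00) − 1/(248) = -0.01434, so d_i = -69.73 mm.
m = −d_i/d_o = +0.2812.
|h_i| = |m|·h_o = 0.2812 × 50 = 14.1 mm. The image is virtual, upright and reduced, on the same side as the object.

14.1 mm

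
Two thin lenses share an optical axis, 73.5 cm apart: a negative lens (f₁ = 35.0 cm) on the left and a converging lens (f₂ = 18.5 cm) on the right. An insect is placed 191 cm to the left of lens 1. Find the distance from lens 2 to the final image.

22.5 cm

Lens 1 is diverging, so f₁ = −35.0 cm.
Lens 1: 1/d_i1 = 1/f₁ − 1/d_o1 = 1/(-35.0) − 1/(191) = -0.03381, so d_i1 = -29.58 cm.
The intermediate image is 29.58 cm to the left of lens 1 (virtual), which is 73.5 − (-29.58) = 103.1 cm to the left of lens 2, so d_o2 = +103.1 cm.
Lens 2: 1/d_i2 = 1/f₂ − 1/d_o2 = 1/(18.5) − 1/(103.1) = 0.04435, so d_i2 = 22.5 cm.
The final image is real, 22.5 cm to the right of lens 2 (overall magnification ≈ -0.034).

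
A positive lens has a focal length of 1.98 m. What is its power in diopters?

P = +0.505 D

P = 1/f = 1/(1.98 m) = +0.505 D.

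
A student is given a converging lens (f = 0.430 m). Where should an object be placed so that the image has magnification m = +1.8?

m = −d_i/d_o ⇒ d_i = −m·d_o.
1/f = 1/d_o + 1/d_i = 1/d_o − 1/(m·d_o) = (1 − 1/m)/d_o, so d_o = f(1 − 1/m) = (0.4300)(1 − 1/(+1.8)) = 0.191 m.

0.191 m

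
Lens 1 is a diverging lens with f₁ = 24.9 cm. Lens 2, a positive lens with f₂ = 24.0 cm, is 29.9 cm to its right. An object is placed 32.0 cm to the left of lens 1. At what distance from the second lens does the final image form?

52.9 cm

Lens 1 is diverging, so f₁ = −24.9 cm.
Lens 1: 1/d_i1 = 1/f₁ − 1/d_o1 = 1/(-24.9) − 1/(32.0) = -0.07141, so d_i1 = -14.00 cm.
The intermediate image is 14.00 cm to the left of lens 1 (virtual), which is 29.9 − (-14.00) = 43.90 cm to the left of lens 2, so d_o2 = +43.90 cm.
Lens 2: 1/d_i2 = 1/f₂ − 1/d_o2 = 1/(24.0) − 1/(43.90) = 0.01889, so d_i2 = 52.9 cm.
The final image is real, 52.9 cm to the right of lens 2 (overall magnification ≈ -0.53).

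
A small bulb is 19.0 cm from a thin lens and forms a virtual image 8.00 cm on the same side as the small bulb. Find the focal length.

f = -13.8 cm (diverging)

Virtual image ⇒ d_i = −8.00 cm.
1/f = 1/d_o + 1/d_i = 1/(19.0) + 1/(-8.00) = -0.07237, so f = -13.8 cm.
Since f is negative, the thin lens is diverging.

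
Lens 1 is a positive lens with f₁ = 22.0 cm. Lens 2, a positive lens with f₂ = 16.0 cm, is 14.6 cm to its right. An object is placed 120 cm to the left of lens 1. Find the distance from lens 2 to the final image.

Lens 1: 1/d_i1 = 1/f₁ − 1/d_o1 = 1/(22.0) − 1/(120) = 0.03712, so d_i1 = 26.94 cm.
The intermediate image is 26.94 cm to the right of lens 1, which lies 12.34 cm to the right of lens 2 — a virtual object — so d_o2 = −12.34 cm.
Lens 2: 1/d_i2 = 1/f₂ − 1/d_o2 = 1/(16.0) − 1/(-12.34) = 0.1435, so d_i2 = 6.97 cm.
The final image is real, 6.97 cm to the right of lens 2 (overall magnification ≈ -0.13).

6.97 cm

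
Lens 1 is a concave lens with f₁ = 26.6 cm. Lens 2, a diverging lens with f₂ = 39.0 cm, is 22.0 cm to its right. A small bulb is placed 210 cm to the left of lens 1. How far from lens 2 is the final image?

Lens 1 is diverging, so f₁ = −26.6 cm.
Lens 1: 1/d_i1 = 1/f₁ − 1/d_o1 = 1/(-26.6) − 1/(210) = -0.04236, so d_i1 = -23.61 cm.
The intermediate image is 23.61 cm to the left of lens 1 (virtual), which is 22.0 − (-23.61) = 45.61 cm to the left of lens 2, so d_o2 = +45.61 cm.
Lens 2 is diverging, so f₂ = −39.0 cm.
Lens 2: 1/d_i2 = 1/f₂ − 1/d_o2 = 1/(-39.0) − 1/(45.61) = -0.04757, so d_i2 = -21.0 cm.
The final image is virtual, 21.0 cm to the left of lens 2 (overall magnification ≈ 0.052).

21.0 cm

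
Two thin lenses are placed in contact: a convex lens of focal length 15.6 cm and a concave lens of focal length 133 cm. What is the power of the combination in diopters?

P₁ = 1/f₁ = 1/(0.156 m) = +6.410 D; P₂ = 1/f₂ = 1/(-1.33 m) = -0.7519 D.
For thin lenses in contact, P = P₁ + P₂ = (+6.410) + (-0.7519) = +5.66 D.

P = +5.66 D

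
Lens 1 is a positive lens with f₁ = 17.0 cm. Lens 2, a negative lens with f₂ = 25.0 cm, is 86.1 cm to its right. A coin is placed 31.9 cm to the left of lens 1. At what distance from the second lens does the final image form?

Lens 1: 1/d_i1 = 1/f₁ − 1/d_o1 = 1/(17.0) − 1/(31.9) = 0.02748, so d_i1 = 36.40 cm.
The intermediate image is 36.40 cm to the right of lens 1, which is 86.1 − (36.40) = 49.70 cm to the left of lens 2, so d_o2 = +49.70 cm.
Lens 2 is diverging, so f₂ = −25.0 cm.
Lens 2: 1/d_i2 = 1/f₂ − 1/d_o2 = 1/(-25.0) − 1/(49.70) = -0.06012, so d_i2 = -16.6 cm.
The final image is virtual, 16.6 cm to the left of lens 2 (overall magnification ≈ -0.38).

16.6 cm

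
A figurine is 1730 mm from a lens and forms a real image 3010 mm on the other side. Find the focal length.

f = 1100 mm (converging)

Real image ⇒ d_i = +3010 mm.
1/f = 1/d_o + 1/d_i = 1/(1730) + 1/(3010) = 0.0009103, so f = 1100 mm.
Since f is positive, the lens is converging.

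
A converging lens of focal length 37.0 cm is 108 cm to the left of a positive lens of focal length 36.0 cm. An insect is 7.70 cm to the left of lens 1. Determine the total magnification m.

m = -0.556

Lens 1: 1/d_i1 = 1/(37.0) − 1/(7.70) = -0.1028, so d_i1 = -9.724 cm; m₁ = −d_i1/d_o1 = +1.263.
d_o2 = 108 − (-9.724) = 117.7 cm.
Lens 2: 1/d_i2 = 1/(36.0) − 1/(117.7) = 0.01928, so d_i2 = 51.86 cm; m₂ = −d_i2/d_o2 = -0.4406.
m = m₁·m₂ = (+1.263)(-0.4406) = -0.556.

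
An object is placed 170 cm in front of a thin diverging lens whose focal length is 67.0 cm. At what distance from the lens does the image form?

48.1 cm

For a diverging lens, f = -67.0 cm.
Lens equation: 1/d_i = 1/f − 1/d_o = 1/(-67.00) − 1/(170) = -0.01493 − 0.005882 = -0.02081, so d_i = -48.1 cm.
The image is virtual, upright and reduced, on the same side as the object.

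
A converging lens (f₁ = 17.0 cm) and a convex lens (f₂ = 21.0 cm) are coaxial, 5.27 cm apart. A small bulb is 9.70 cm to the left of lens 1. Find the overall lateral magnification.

Lens 1: 1/d_i1 = 1/(17.0) − 1/(9.70) = -0.04427, so d_i1 = -22.59 cm; m₁ = −d_i1/d_o1 = +2.329.
d_o2 = 5.27 − (-22.59) = 27.86 cm.
Lens 2: 1/d_i2 = 1/(21.0) − 1/(27.86) = 0.01173, so d_i2 = 85.29 cm; m₂ = −d_i2/d_o2 = -3.061.
m = m₁·m₂ = (+2.329)(-3.061) = -7.13.

m = -7.13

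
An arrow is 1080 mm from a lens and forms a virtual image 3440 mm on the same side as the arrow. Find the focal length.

Virtual image ⇒ d_i = −3440 mm.
1/f = 1/d_o + 1/d_i = 1/(1080) + 1/(-3440) = 0.0006352, so f = 1570 mm.
Since f is positive, the lens is converging.

f = 1570 mm (converging)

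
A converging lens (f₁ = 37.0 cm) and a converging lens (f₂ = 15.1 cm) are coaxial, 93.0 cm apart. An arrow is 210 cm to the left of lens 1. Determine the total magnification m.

Lens 1: 1/d_i1 = 1/(37.0) − 1/(210) = 0.02227, so d_i1 = 44.91 cm; m₁ = −d_i1/d_o1 = -0.2139.
d_o2 = 93.0 − (44.91) = 48.09 cm.
Lens 2: 1/d_i2 = 1/(15.1) − 1/(48.09) = 0.04543, so d_i2 = 22.01 cm; m₂ = −d_i2/d_o2 = -0.4577.
m = m₁·m₂ = (-0.2139)(-0.4577) = +0.0979.

m = +0.0979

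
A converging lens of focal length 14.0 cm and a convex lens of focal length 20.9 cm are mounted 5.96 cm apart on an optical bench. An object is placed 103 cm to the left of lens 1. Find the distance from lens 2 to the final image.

6.87 cm

Lens 1: 1/d_i1 = 1/f₁ − 1/d_o1 = 1/(14.0) − 1/(103) = 0.06172, so d_i1 = 16.20 cm.
The intermediate image is 16.20 cm to the right of lens 1, which lies 10.24 cm to the right of lens 2 — a virtual object — so d_o2 = −10.24 cm.
Lens 2: 1/d_i2 = 1/f₂ − 1/d_o2 = 1/(20.9) − 1/(-10.24) = 0.1455, so d_i2 = 6.87 cm.
The final image is real, 6.87 cm to the right of lens 2 (overall magnification ≈ -0.11).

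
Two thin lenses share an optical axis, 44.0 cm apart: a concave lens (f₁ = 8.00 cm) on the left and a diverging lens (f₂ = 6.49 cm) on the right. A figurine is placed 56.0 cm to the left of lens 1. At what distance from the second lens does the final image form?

5.76 cm

Lens 1 is diverging, so f₁ = −8.00 cm.
Lens 1: 1/d_i1 = 1/f₁ − 1/d_o1 = 1/(-8.00) − 1/(56.0) = -0.1429, so d_i1 = -7.000 cm.
The intermediate image is 7.000 cm to the left of lens 1 (virtual), which is 44.0 − (-7.000) = 51.00 cm to the left of lens 2, so d_o2 = +51.00 cm.
Lens 2 is diverging, so f₂ = −6.49 cm.
Lens 2: 1/d_i2 = 1/f₂ − 1/d_o2 = 1/(-6.49) − 1/(51.00) = -0.1737, so d_i2 = -5.76 cm.
The final image is virtual, 5.76 cm to the left of lens 2 (overall magnification ≈ 0.014).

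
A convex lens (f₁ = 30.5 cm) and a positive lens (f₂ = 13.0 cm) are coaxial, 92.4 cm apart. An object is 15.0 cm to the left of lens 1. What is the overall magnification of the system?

m = -0.235

Lens 1: 1/d_i1 = 1/(30.5) − 1/(15.0) = -0.03388, so d_i1 = -29.52 cm; m₁ = −d_i1/d_o1 = +1.968.
d_o2 = 92.4 − (-29.52) = 121.9 cm.
Lens 2: 1/d_i2 = 1/(13.0) − 1/(121.9) = 0.06872, so d_i2 = 14.55 cm; m₂ = −d_i2/d_o2 = -0.1194.
m = m₁·m₂ = (+1.968)(-0.1194) = -0.235.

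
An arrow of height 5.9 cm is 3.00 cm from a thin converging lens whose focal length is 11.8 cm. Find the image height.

1/d_i = 1/f − 1/d_o = 1/(11.80) − 1/(3.00) = -0.2486, so d_i = -4.023 cm.
m = −d_i/d_o = +1.341.
|h_i| = |m|·h_o = 1.341 × 5.9 = 7.91 cm. The image is virtual, upright and enlarged, on the same side as the object.

7.91 cm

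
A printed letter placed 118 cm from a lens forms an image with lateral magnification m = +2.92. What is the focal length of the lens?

m = −d_i/d_o ⇒ d_i = −m·d_o = −(+2.92)·(118) = -344.6 cm.
1/f = 1/d_o + 1/d_i = 1/(118) + 1/(-344.6) = 0.005573, so f = 179 cm.
Since f is positive, the lens is converging.

f = 179 cm (converging)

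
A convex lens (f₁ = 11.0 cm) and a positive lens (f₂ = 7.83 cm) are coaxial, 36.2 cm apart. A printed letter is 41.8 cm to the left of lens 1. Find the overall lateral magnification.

Lens 1: 1/d_i1 = 1/(11.0) − 1/(41.8) = 0.06699, so d_i1 = 14.93 cm; m₁ = −d_i1/d_o1 = -0.3572.
d_o2 = 36.2 − (14.93) = 21.27 cm.
Lens 2: 1/d_i2 = 1/(7.83) − 1/(21.27) = 0.08070, so d_i2 = 12.39 cm; m₂ = −d_i2/d_o2 = -0.5826.
m = m₁·m₂ = (-0.3572)(-0.5826) = +0.208.

m = +0.208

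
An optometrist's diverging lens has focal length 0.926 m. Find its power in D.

For a diverging lens, f = −0.926 m.
P = 1/f = 1/(-0.926 m) = -1.08 D.

P = -1.08 D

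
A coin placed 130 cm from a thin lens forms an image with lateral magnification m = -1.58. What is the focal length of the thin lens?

f = 79.6 cm (converging)

m = −d_i/d_o ⇒ d_i = −m·d_o = −(-1.58)·(130) = 205.4 cm.
1/f = 1/d_o + 1/d_i = 1/(130) + 1/(205.4) = 0.01256, so f = 79.6 cm.
Since f is positive, the thin lens is converging.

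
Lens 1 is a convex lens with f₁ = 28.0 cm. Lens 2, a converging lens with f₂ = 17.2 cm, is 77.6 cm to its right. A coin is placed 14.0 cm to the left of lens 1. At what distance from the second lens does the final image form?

20.5 cm

Lens 1: 1/d_i1 = 1/f₁ − 1/d_o1 = 1/(28.0) − 1/(14.0) = -0.03571, so d_i1 = -28.00 cm.
The intermediate image is 28.00 cm to the left of lens 1 (virtual), which is 77.6 − (-28.00) = 105.6 cm to the left of lens 2, so d_o2 = +105.6 cm.
Lens 2: 1/d_i2 = 1/f₂ − 1/d_o2 = 1/(17.2) − 1/(105.6) = 0.04867, so d_i2 = 20.5 cm.
The final image is real, 20.5 cm to the right of lens 2 (overall magnification ≈ -0.39).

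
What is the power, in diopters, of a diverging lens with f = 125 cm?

For a diverging lens, f = −125 cm.
f = -125 cm = -1.25 m.
P = 1/f = 1/(-1.25 m) = -0.800 D.

P = -0.800 D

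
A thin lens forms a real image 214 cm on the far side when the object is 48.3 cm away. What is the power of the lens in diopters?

P = +2.54 D

d_i = +214 cm.
1/f = 1/d_o + 1/d_i = 1/(48.3) + 1/(214) = 0.02538 cm⁻¹.
f = 39.41 cm = 0.3941 m, so P = 1/f = +2.54 D.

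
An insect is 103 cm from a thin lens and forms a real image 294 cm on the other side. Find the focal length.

f = 76.3 cm (converging)

Real image ⇒ d_i = +294 cm.
1/f = 1/d_o + 1/d_i = 1/(103) + 1/(294) = 0.01311, so f = 76.3 cm.
Since f is positive, the thin lens is converging.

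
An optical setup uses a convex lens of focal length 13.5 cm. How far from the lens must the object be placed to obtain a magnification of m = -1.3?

23.9 cm

m = −d_i/d_o ⇒ d_i = −m·d_o.
1/f = 1/d_o + 1/d_i = 1/d_o − 1/(m·d_o) = (1 − 1/m)/d_o, so d_o = f(1 − 1/m) = (13.50)(1 − 1/(-1.3)) = 23.9 cm.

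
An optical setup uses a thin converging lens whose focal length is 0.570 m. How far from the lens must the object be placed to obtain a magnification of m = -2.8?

m = −d_i/d_o ⇒ d_i = −m·d_o.
1/f = 1/d_o + 1/d_i = 1/d_o − 1/(m·d_o) = (1 − 1/m)/d_o, so d_o = f(1 − 1/m) = (0.5700)(1 − 1/(-2.8)) = 0.774 m.

0.774 m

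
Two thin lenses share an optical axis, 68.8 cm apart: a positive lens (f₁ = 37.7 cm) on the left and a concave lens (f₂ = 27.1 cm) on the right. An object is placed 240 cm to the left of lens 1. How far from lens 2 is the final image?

12.7 cm

Lens 1: 1/d_i1 = 1/f₁ − 1/d_o1 = 1/(37.7) − 1/(240) = 0.02236, so d_i1 = 44.73 cm.
The intermediate image is 44.73 cm to the right of lens 1, which is 68.8 − (44.73) = 24.07 cm to the left of lens 2, so d_o2 = +24.07 cm.
Lens 2 is diverging, so f₂ = −27.1 cm.
Lens 2: 1/d_i2 = 1/f₂ − 1/d_o2 = 1/(-27.1) − 1/(24.07) = -0.07845, so d_i2 = -12.7 cm.
The final image is virtual, 12.7 cm to the left of lens 2 (overall magnification ≈ -0.099).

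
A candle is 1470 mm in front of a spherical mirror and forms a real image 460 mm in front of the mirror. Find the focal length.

Real image ⇒ d_i = +460 mm.
1/f = 1/d_o + 1/d_i = 1/(1470) + 1/(460) = 0.002854, so f = 350 mm.
Since f is positive, the spherical mirror is concave.

f = 350 mm (concave)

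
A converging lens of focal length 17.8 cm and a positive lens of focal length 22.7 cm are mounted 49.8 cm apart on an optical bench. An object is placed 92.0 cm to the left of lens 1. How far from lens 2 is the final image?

Lens 1: 1/d_i1 = 1/f₁ − 1/d_o1 = 1/(17.8) − 1/(92.0) = 0.04531, so d_i1 = 22.07 cm.
The intermediate image is 22.07 cm to the right of lens 1, which is 49.8 − (22.07) = 27.73 cm to the left of lens 2, so d_o2 = +27.73 cm.
Lens 2: 1/d_i2 = 1/f₂ − 1/d_o2 = 1/(22.7) − 1/(27.73) = 0.007991, so d_i2 = 125 cm.
The final image is real, 125 cm to the right of lens 2 (overall magnification ≈ 1.1).

125 cm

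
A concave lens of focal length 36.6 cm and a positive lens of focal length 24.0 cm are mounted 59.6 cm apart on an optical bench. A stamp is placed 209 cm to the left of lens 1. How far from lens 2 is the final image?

32.6 cm

Lens 1 is diverging, so f₁ = −36.6 cm.
Lens 1: 1/d_i1 = 1/f₁ − 1/d_o1 = 1/(-36.6) − 1/(209) = -0.03211, so d_i1 = -31.15 cm.
The intermediate image is 31.15 cm to the left of lens 1 (virtual), which is 59.6 − (-31.15) = 90.75 cm to the left of lens 2, so d_o2 = +90.75 cm.
Lens 2: 1/d_i2 = 1/f₂ − 1/d_o2 = 1/(24.0) − 1/(90.75) = 0.03065, so d_i2 = 32.6 cm.
The final image is real, 32.6 cm to the right of lens 2 (overall magnification ≈ -0.054).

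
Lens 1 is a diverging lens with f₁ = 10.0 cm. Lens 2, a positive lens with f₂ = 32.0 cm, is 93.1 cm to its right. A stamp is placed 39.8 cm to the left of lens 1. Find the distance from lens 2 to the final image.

46.8 cm

Lens 1 is diverging, so f₁ = −10.0 cm.
Lens 1: 1/d_i1 = 1/f₁ − 1/d_o1 = 1/(-10.0) − 1/(39.8) = -0.1251, so d_i1 = -7.992 cm.
The intermediate image is 7.992 cm to the left of lens 1 (virtual), which is 93.1 − (-7.992) = 101.1 cm to the left of lens 2, so d_o2 = +101.1 cm.
Lens 2: 1/d_i2 = 1/f₂ − 1/d_o2 = 1/(32.0) − 1/(101.1) = 0.02136, so d_i2 = 46.8 cm.
The final image is real, 46.8 cm to the right of lens 2 (overall magnification ≈ -0.093).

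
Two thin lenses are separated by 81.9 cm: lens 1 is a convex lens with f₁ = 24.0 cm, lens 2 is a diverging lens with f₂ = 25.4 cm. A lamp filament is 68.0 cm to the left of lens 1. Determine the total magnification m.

m = -0.197

Lens 1: 1/d_i1 = 1/(24.0) − 1/(68.0) = 0.02696, so d_i1 = 37.09 cm; m₁ = −d_i1/d_o1 = -0.5454.
d_o2 = 81.9 − (37.09) = 44.81 cm.
f₂ = −25.4 cm (diverging).
Lens 2: 1/d_i2 = 1/(-25.4) − 1/(44.81) = -0.06169, so d_i2 = -16.21 cm; m₂ = −d_i2/d_o2 = +0.3618.
m = m₁·m₂ = (-0.5454)(+0.3618) = -0.197.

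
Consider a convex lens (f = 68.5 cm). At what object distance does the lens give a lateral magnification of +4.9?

54.5 cm

m = −d_i/d_o ⇒ d_i = −m·d_o.
1/f = 1/d_o + 1/d_i = 1/d_o − 1/(m·d_o) = (1 − 1/m)/d_o, so d_o = f(1 − 1/m) = (68.50)(1 − 1/(+4.9)) = 54.5 cm.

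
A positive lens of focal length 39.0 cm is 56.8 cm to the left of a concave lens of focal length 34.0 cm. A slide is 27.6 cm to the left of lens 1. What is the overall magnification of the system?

Lens 1: 1/d_i1 = 1/(39.0) − 1/(27.6) = -0.01059, so d_i1 = -94.42 cm; m₁ = −d_i1/d_o1 = +3.421.
d_o2 = 56.8 − (-94.42) = 151.2 cm.
f₂ = −34.0 cm (diverging).
Lens 2: 1/d_i2 = 1/(-34.0) − 1/(151.2) = -0.03603, so d_i2 = -27.76 cm; m₂ = −d_i2/d_o2 = +0.1836.
m = m₁·m₂ = (+3.421)(+0.1836) = +0.628.

m = +0.628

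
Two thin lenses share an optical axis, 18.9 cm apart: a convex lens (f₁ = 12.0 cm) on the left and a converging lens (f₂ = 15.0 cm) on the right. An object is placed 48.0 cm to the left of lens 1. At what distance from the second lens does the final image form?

3.60 cm

Lens 1: 1/d_i1 = 1/f₁ − 1/d_o1 = 1/(12.0) − 1/(48.0) = 0.06250, so d_i1 = 16.00 cm.
The intermediate image is 16.00 cm to the right of lens 1, which is 18.9 − (16.00) = 2.900 cm to the left of lens 2, so d_o2 = +2.900 cm.
Lens 2: 1/d_i2 = 1/f₂ − 1/d_o2 = 1/(15.0) − 1/(2.900) = -0.2782, so d_i2 = -3.60 cm.
The final image is virtual, 3.60 cm to the left of lens 2 (overall magnification ≈ -0.41).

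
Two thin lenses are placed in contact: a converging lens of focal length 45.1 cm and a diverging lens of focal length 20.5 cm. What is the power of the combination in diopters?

P = -2.66 D

P₁ = 1/f₁ = 1/(0.451 m) = +2.217 D; P₂ = 1/f₂ = 1/(-0.205 m) = -4.878 D.
For thin lenses in contact, P = P₁ + P₂ = (+2.217) + (-4.878) = -2.66 D.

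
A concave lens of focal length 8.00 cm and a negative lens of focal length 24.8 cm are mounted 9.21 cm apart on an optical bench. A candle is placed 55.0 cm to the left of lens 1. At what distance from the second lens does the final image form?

Lens 1 is diverging, so f₁ = −8.00 cm.
Lens 1: 1/d_i1 = 1/f₁ − 1/d_o1 = 1/(-8.00) − 1/(55.0) = -0.1432, so d_i1 = -6.984 cm.
The intermediate image is 6.984 cm to the left of lens 1 (virtual), which is 9.21 − (-6.984) = 16.19 cm to the left of lens 2, so d_o2 = +16.19 cm.
Lens 2 is diverging, so f₂ = −24.8 cm.
Lens 2: 1/d_i2 = 1/f₂ − 1/d_o2 = 1/(-24.8) − 1/(16.19) = -0.1021, so d_i2 = -9.80 cm.
The final image is virtual, 9.80 cm to the left of lens 2 (overall magnification ≈ 0.077).

9.80 cm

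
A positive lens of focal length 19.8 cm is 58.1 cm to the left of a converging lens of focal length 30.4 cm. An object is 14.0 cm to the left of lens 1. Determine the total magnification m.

m = -1.37

Lens 1: 1/d_i1 = 1/(19.8) − 1/(14.0) = -0.02092, so d_i1 = -47.79 cm; m₁ = −d_i1/d_o1 = +3.414.
d_o2 = 58.1 − (-47.79) = 105.9 cm.
Lens 2: 1/d_i2 = 1/(30.4) − 1/(105.9) = 0.02345, so d_i2 = 42.64 cm; m₂ = −d_i2/d_o2 = -0.4026.
m = m₁·m₂ = (+3.414)(-0.4026) = -1.37.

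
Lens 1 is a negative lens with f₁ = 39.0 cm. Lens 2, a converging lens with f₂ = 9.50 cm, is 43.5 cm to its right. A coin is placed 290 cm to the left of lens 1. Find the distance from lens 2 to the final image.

Lens 1 is diverging, so f₁ = −39.0 cm.
Lens 1: 1/d_i1 = 1/f₁ − 1/d_o1 = 1/(-39.0) − 1/(290) = -0.02909, so d_i1 = -34.38 cm.
The intermediate image is 34.38 cm to the left of lens 1 (virtual), which is 43.5 − (-34.38) = 77.88 cm to the left of lens 2, so d_o2 = +77.88 cm.
Lens 2: 1/d_i2 = 1/f₂ − 1/d_o2 = 1/(9.50) − 1/(77.88) = 0.09242, so d_i2 = 10.8 cm.
The final image is real, 10.8 cm to the right of lens 2 (overall magnification ≈ -0.016).

10.8 cm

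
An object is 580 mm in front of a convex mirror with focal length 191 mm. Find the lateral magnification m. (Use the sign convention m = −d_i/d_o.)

m = +0.248

For a convex mirror, f = -191 mm.
1/d_i = 1/f − 1/d_o = 1/(-191.0) − 1/(580) = -0.006960, so d_i = -143.7 mm.
m = −d_i/d_o = −(-143.7)/(580) = +0.248.
The image is virtual, upright and reduced, behind the mirror.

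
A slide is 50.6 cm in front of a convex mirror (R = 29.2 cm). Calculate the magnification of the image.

f = R/2 = 29.2/2 = 14.60 cm; for a convex mirror, f = -14.60 cm.
1/d_i = 1/f − 1/d_o = 1/(-14.60) − 1/(50.6) = -0.08826, so d_i = -11.33 cm.
m = −d_i/d_o = −(-11.33)/(50.6) = +0.224.
The image is virtual, upright and reduced, behind the mirror.

m = +0.224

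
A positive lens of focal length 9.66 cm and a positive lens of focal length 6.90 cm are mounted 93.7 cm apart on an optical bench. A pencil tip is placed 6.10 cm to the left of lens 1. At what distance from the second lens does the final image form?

Lens 1: 1/d_i1 = 1/f₁ − 1/d_o1 = 1/(9.66) − 1/(6.10) = -0.06041, so d_i1 = -16.55 cm.
The intermediate image is 16.55 cm to the left of lens 1 (virtual), which is 93.7 − (-16.55) = 110.2 cm to the left of lens 2, so d_o2 = +110.2 cm.
Lens 2: 1/d_i2 = 1/f₂ − 1/d_o2 = 1/(6.90) − 1/(110.2) = 0.1359, so d_i2 = 7.36 cm.
The final image is real, 7.36 cm to the right of lens 2 (overall magnification ≈ -0.18).

7.36 cm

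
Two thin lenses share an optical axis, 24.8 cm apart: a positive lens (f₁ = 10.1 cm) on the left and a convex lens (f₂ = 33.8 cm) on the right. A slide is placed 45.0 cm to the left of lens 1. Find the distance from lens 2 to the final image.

18.1 cm

Lens 1: 1/d_i1 = 1/f₁ − 1/d_o1 = 1/(10.1) − 1/(45.0) = 0.07679, so d_i1 = 13.02 cm.
The intermediate image is 13.02 cm to the right of lens 1, which is 24.8 − (13.02) = 11.78 cm to the left of lens 2, so d_o2 = +11.78 cm.
Lens 2: 1/d_i2 = 1/f₂ − 1/d_o2 = 1/(33.8) − 1/(11.78) = -0.05530, so d_i2 = -18.1 cm.
The final image is virtual, 18.1 cm to the left of lens 2 (overall magnification ≈ -0.44).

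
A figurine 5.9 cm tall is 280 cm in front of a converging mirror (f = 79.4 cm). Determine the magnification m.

m = -0.396

1/d_i = 1/f − 1/d_o = 1/(79.40) − 1/(280) = 0.009023, so d_i = 110.8 cm.
m = −d_i/d_o = −(110.8)/(280) = -0.396.
The image is real, inverted and reduced, in front of the mirror.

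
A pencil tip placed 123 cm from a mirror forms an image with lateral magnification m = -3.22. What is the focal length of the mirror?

m = −d_i/d_o ⇒ d_i = −m·d_o = −(-3.22)·(123) = 396.1 cm.
1/f = 1/d_o + 1/d_i = 1/(123) + 1/(396.1) = 0.01065, so f = 93.9 cm.
Since f is positive, the mirror is concave.

f = 93.9 cm (concave)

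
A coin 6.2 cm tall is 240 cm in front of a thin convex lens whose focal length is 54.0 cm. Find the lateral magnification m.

m = -0.290

1/d_i = 1/f − 1/d_o = 1/(54.00) − 1/(240) = 0.01435, so d_i = 69.68 cm.
m = −d_i/d_o = −(69.68)/(240) = -0.290.
The image is real, inverted and reduced, on the far side of the lens.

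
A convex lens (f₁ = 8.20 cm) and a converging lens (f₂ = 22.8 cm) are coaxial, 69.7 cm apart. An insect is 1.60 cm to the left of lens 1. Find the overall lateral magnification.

Lens 1: 1/d_i1 = 1/(8.20) − 1/(1.60) = -0.5030, so d_i1 = -1.988 cm; m₁ = −d_i1/d_o1 = +1.242.
d_o2 = 69.7 − (-1.988) = 71.69 cm.
Lens 2: 1/d_i2 = 1/(22.8) − 1/(71.69) = 0.02991, so d_i2 = 33.43 cm; m₂ = −d_i2/d_o2 = -0.4664.
m = m₁·m₂ = (+1.242)(-0.4664) = -0.579.

m = -0.579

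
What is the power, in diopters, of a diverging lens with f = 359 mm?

For a diverging lens, f = −359 mm.
f = -35.9 cm = -0.359 m.
P = 1/f = 1/(-0.359 m) = -2.79 D.

P = -2.79 D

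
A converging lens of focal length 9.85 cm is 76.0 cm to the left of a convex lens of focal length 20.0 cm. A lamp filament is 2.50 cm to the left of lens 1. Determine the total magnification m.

Lens 1: 1/d_i1 = 1/(9.85) − 1/(2.50) = -0.2985, so d_i1 = -3.350 cm; m₁ = −d_i1/d_o1 = +1.340.
d_o2 = 76.0 − (-3.350) = 79.35 cm.
Lens 2: 1/d_i2 = 1/(20.0) − 1/(79.35) = 0.03740, so d_i2 = 26.74 cm; m₂ = −d_i2/d_o2 = -0.3370.
m = m₁·m₂ = (+1.340)(-0.3370) = -0.452.

m = -0.452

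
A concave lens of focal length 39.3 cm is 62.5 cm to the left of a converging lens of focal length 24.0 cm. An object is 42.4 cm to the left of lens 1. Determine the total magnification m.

m = -0.196

f₁ = −39.3 cm (diverging).
Lens 1: 1/d_i1 = 1/(-39.3) − 1/(42.4) = -0.04903, so d_i1 = -20.40 cm; m₁ = −d_i1/d_o1 = +0.4811.
d_o2 = 62.5 − (-20.40) = 82.90 cm.
Lens 2: 1/d_i2 = 1/(24.0) − 1/(82.90) = 0.02960, so d_i2 = 33.78 cm; m₂ = −d_i2/d_o2 = -0.4075.
m = m₁·m₂ = (+0.4811)(-0.4075) = -0.196.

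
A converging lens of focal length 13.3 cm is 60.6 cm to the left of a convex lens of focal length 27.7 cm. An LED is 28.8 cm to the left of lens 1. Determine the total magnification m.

Lens 1: 1/d_i1 = 1/(13.3) − 1/(28.8) = 0.04047, so d_i1 = 24.71 cm; m₁ = −d_i1/d_o1 = -0.8580.
d_o2 = 60.6 − (24.71) = 35.89 cm.
Lens 2: 1/d_i2 = 1/(27.7) − 1/(35.89) = 0.008238, so d_i2 = 121.4 cm; m₂ = −d_i2/d_o2 = -3.382.
m = m₁·m₂ = (-0.8580)(-3.382) = +2.90.

m = +2.90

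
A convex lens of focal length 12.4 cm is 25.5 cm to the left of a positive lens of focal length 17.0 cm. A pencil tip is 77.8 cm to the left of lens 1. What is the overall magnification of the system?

m = -0.516

Lens 1: 1/d_i1 = 1/(12.4) − 1/(77.8) = 0.06779, so d_i1 = 14.75 cm; m₁ = −d_i1/d_o1 = -0.1896.
d_o2 = 25.5 − (14.75) = 10.75 cm.
Lens 2: 1/d_i2 = 1/(17.0) − 1/(10.75) = -0.03420, so d_i2 = -29.24 cm; m₂ = −d_i2/d_o2 = +2.720.
m = m₁·m₂ = (-0.1896)(+2.720) = -0.516.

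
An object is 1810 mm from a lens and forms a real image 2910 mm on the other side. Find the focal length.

f = 1120 mm (converging)

Real image ⇒ d_i = +2910 mm.
1/f = 1/d_o + 1/d_i = 1/(1810) + 1/(2910) = 0.0008961, so f = 1120 mm.
Since f is positive, the lens is converging.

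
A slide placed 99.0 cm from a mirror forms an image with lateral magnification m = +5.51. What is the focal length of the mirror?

m = −d_i/d_o ⇒ d_i = −m·d_o = −(+5.51)·(99.0) = -545.5 cm.
1/f = 1/d_o + 1/d_i = 1/(99.0) + 1/(-545.5) = 0.008268, so f = 121 cm.
Since f is positive, the mirror is concave.

f = 121 cm (concave)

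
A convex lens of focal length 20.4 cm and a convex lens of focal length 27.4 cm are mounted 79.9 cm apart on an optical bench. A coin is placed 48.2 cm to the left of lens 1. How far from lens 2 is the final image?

71.2 cm

Lens 1: 1/d_i1 = 1/f₁ − 1/d_o1 = 1/(20.4) − 1/(48.2) = 0.02827, so d_i1 = 35.37 cm.
The intermediate image is 35.37 cm to the right of lens 1, which is 79.9 − (35.37) = 44.53 cm to the left of lens 2, so d_o2 = +44.53 cm.
Lens 2: 1/d_i2 = 1/f₂ − 1/d_o2 = 1/(27.4) − 1/(44.53) = 0.01404, so d_i2 = 71.2 cm.
The final image is real, 71.2 cm to the right of lens 2 (overall magnification ≈ 1.2).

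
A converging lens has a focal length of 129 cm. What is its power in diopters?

f = 129 cm = 1.29 m.
P = 1/f = 1/(1.29 m) = +0.775 D.

P = +0.775 D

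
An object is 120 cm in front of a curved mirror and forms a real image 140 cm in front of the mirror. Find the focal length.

Real image ⇒ d_i = +140 cm.
1/f = 1/d_o + 1/d_i = 1/(120) + 1/(140) = 0.01548, so f = 64.6 cm.
Since f is positive, the curved mirror is concave.

f = 64.6 cm (concave)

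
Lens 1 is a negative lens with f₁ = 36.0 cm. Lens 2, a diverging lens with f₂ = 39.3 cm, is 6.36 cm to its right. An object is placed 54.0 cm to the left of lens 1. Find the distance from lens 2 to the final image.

Lens 1 is diverging, so f₁ = −36.0 cm.
Lens 1: 1/d_i1 = 1/f₁ − 1/d_o1 = 1/(-36.0) − 1/(54.0) = -0.04630, so d_i1 = -21.60 cm.
The intermediate image is 21.60 cm to the left of lens 1 (virtual), which is 6.36 − (-21.60) = 27.96 cm to the left of lens 2, so d_o2 = +27.96 cm.
Lens 2 is diverging, so f₂ = −39.3 cm.
Lens 2: 1/d_i2 = 1/f₂ − 1/d_o2 = 1/(-39.3) − 1/(27.96) = -0.06121, so d_i2 = -16.3 cm.
The final image is virtual, 16.3 cm to the left of lens 2 (overall magnification ≈ 0.23).

16.3 cm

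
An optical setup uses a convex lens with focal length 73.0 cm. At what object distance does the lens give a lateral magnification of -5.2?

m = −d_i/d_o ⇒ d_i = −m·d_o.
1/f = 1/d_o + 1/d_i = 1/d_o − 1/(m·d_o) = (1 − 1/m)/d_o, so d_o = f(1 − 1/m) = (73.00)(1 − 1/(-5.2)) = 87.0 cm.

87.0 cm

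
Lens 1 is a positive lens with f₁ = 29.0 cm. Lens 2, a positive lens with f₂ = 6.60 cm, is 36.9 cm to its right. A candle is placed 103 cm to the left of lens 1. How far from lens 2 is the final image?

2.27 cm

Lens 1: 1/d_i1 = 1/f₁ − 1/d_o1 = 1/(29.0) − 1/(103) = 0.02477, so d_i1 = 40.36 cm.
The intermediate image is 40.36 cm to the right of lens 1, which lies 3.460 cm to the right of lens 2 — a virtual object — so d_o2 = −3.460 cm.
Lens 2: 1/d_i2 = 1/f₂ − 1/d_o2 = 1/(6.60) − 1/(-3.460) = 0.4405, so d_i2 = 2.27 cm.
The final image is real, 2.27 cm to the right of lens 2 (overall magnification ≈ -0.26).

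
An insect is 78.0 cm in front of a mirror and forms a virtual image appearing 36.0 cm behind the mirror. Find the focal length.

Virtual image ⇒ d_i = −36.0 cm.
1/f = 1/d_o + 1/d_i = 1/(78.0) + 1/(-36.0) = -0.01496, so f = -66.9 cm.
Since f is negative, the mirror is convex.

f = -66.9 cm (convex)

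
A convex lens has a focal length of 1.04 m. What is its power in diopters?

P = +0.962 D

P = 1/f = 1/(1.04 m) = +0.962 D.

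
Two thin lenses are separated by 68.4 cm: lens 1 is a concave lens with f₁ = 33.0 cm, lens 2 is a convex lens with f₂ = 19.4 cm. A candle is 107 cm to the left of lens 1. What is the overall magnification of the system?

f₁ = −33.0 cm (diverging).
Lens 1: 1/d_i1 = 1/(-33.0) − 1/(107) = -0.03965, so d_i1 = -25.22 cm; m₁ = −d_i1/d_o1 = +0.2357.
d_o2 = 68.4 − (-25.22) = 93.62 cm.
Lens 2: 1/d_i2 = 1/(19.4) − 1/(93.62) = 0.04086, so d_i2 = 24.47 cm; m₂ = −d_i2/d_o2 = -0.2614.
m = m₁·m₂ = (+0.2357)(-0.2614) = -0.0616.

m = -0.0616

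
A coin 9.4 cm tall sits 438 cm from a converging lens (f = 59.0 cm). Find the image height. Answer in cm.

1.46 cm

1/d_i = 1/f − 1/d_o = 1/(59.00) − 1/(438) = 0.01467, so d_i = 68.18 cm.
m = −d_i/d_o = -0.1557.
|h_i| = |m|·h_o = 0.1557 × 9.4 = 1.46 cm. The image is real, inverted and reduced, on the far side of the lens.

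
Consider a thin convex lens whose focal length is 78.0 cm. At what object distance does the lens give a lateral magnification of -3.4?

101 cm

m = −d_i/d_o ⇒ d_i = −m·d_o.
1/f = 1/d_o + 1/d_i = 1/d_o − 1/(m·d_o) = (1 − 1/m)/d_o, so d_o = f(1 − 1/m) = (78.00)(1 − 1/(-3.4)) = 101 cm.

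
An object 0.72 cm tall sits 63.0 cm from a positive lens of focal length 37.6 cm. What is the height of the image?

1/d_i = 1/f − 1/d_o = 1/(37.60) − 1/(63.0) = 0.01072, so d_i = 93.26 cm.
m = −d_i/d_o = -1.480.
|h_i| = |m|·h_o = 1.480 × 0.72 = 1.07 cm. The image is real, inverted and enlarged, on the far side of the lens.

1.07 cm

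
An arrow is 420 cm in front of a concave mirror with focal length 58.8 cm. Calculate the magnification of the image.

m = -0.163

1/d_i = 1/f − 1/d_o = 1/(58.80) − 1/(420) = 0.01463, so d_i = 68.37 cm.
m = −d_i/d_o = −(68.37)/(420) = -0.163.
The image is real, inverted and reduced, in front of the mirror.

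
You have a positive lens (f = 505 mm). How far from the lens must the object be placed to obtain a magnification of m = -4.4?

620 mm

m = −d_i/d_o ⇒ d_i = −m·d_o.
1/f = 1/d_o + 1/d_i = 1/d_o − 1/(m·d_o) = (1 − 1/m)/d_o, so d_o = f(1 − 1/m) = (505.0)(1 − 1/(-4.4)) = 620 mm.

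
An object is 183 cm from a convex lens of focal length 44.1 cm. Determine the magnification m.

m = -0.317

1/d_i = 1/f − 1/d_o = 1/(44.10) − 1/(183) = 0.01721, so d_i = 58.10 cm.
m = −d_i/d_o = −(58.10)/(183) = -0.317.
The image is real, inverted and reduced, on the far side of the lens.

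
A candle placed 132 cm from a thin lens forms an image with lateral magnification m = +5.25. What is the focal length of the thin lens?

f = 163 cm (converging)

m = −d_i/d_o ⇒ d_i = −m·d_o = −(+5.25)·(132) = -693.0 cm.
1/f = 1/d_o + 1/d_i = 1/(132) + 1/(-693.0) = 0.006133, so f = 163 cm.
Since f is positive, the thin lens is converging.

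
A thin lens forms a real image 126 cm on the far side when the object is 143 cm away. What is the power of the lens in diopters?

d_i = +126 cm.
1/f = 1/d_o + 1/d_i = 1/(143) + 1/(126) = 0.01493 cm⁻¹.
f = 66.98 cm = 0.6698 m, so P = 1/f = +1.49 D.

P = +1.49 D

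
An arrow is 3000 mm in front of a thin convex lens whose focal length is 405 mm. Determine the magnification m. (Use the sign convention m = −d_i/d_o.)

1/d_i = 1/f − 1/d_o = 1/(405.0) − 1/(3000) = 0.002136, so d_i = 468.2 mm.
m = −d_i/d_o = −(468.2)/(3000) = -0.156.
The image is real, inverted and reduced, on the far side of the lens.

m = -0.156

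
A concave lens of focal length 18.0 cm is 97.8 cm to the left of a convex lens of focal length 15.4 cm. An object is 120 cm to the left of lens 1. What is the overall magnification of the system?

f₁ = −18.0 cm (diverging).
Lens 1: 1/d_i1 = 1/(-18.0) − 1/(120) = -0.06389, so d_i1 = -15.65 cm; m₁ = −d_i1/d_o1 = +0.1304.
d_o2 = 97.8 − (-15.65) = 113.5 cm.
Lens 2: 1/d_i2 = 1/(15.4) − 1/(113.5) = 0.05612, so d_i2 = 17.82 cm; m₂ = −d_i2/d_o2 = -0.1570.
m = m₁·m₂ = (+0.1304)(-0.1570) = -0.0205.

m = -0.0205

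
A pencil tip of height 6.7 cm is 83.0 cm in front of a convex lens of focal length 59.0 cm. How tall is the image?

1/d_i = 1/f − 1/d_o = 1/(59.00) − 1/(83.0) = 0.004901, so d_i = 204.0 cm.
m = −d_i/d_o = -2.458.
|h_i| = |m|·h_o = 2.458 × 6.7 = 16.5 cm. The image is real, inverted and enlarged, on the far side of the lens.

16.5 cm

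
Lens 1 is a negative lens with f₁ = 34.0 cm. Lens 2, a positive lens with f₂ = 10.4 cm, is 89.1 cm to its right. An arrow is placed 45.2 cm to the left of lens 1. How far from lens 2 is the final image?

Lens 1 is diverging, so f₁ = −34.0 cm.
Lens 1: 1/d_i1 = 1/f₁ − 1/d_o1 = 1/(-34.0) − 1/(45.2) = -0.05154, so d_i1 = -19.40 cm.
The intermediate image is 19.40 cm to the left of lens 1 (virtual), which is 89.1 − (-19.40) = 108.5 cm to the left of lens 2, so d_o2 = +108.5 cm.
Lens 2: 1/d_i2 = 1/f₂ − 1/d_o2 = 1/(10.4) − 1/(108.5) = 0.08694, so d_i2 = 11.5 cm.
The final image is real, 11.5 cm to the right of lens 2 (overall magnification ≈ -0.046).

11.5 cm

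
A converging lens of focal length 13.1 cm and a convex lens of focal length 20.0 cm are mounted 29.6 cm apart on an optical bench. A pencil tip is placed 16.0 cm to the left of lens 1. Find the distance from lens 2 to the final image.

13.6 cm

Lens 1: 1/d_i1 = 1/f₁ − 1/d_o1 = 1/(13.1) − 1/(16.0) = 0.01384, so d_i1 = 72.28 cm.
The intermediate image is 72.28 cm to the right of lens 1, which lies 42.68 cm to the right of lens 2 — a virtual object — so d_o2 = −42.68 cm.
Lens 2: 1/d_i2 = 1/f₂ − 1/d_o2 = 1/(20.0) − 1/(-42.68) = 0.07343, so d_i2 = 13.6 cm.
The final image is real, 13.6 cm to the right of lens 2 (overall magnification ≈ -1.4).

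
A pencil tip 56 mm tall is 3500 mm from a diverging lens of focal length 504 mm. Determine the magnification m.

m = +0.126

For a diverging lens, f = -504 mm.
1/d_i = 1/f − 1/d_o = 1/(-504.0) − 1/(3500) = -0.002270, so d_i = -440.6 mm.
m = −d_i/d_o = −(-440.6)/(3500) = +0.126.
The image is virtual, upright and reduced, on the same side as the object.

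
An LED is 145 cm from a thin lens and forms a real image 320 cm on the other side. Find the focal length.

f = 99.8 cm (converging)

Real image ⇒ d_i = +320 cm.
1/f = 1/d_o + 1/d_i = 1/(145) + 1/(320) = 0.01002, so f = 99.8 cm.
Since f is positive, the thin lens is converging.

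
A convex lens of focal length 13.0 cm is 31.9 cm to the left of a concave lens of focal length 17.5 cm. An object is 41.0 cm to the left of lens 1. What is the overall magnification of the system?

m = -0.268

Lens 1: 1/d_i1 = 1/(13.0) − 1/(41.0) = 0.05253, so d_i1 = 19.04 cm; m₁ = −d_i1/d_o1 = -0.4644.
d_o2 = 31.9 − (19.04) = 12.86 cm.
f₂ = −17.5 cm (diverging).
Lens 2: 1/d_i2 = 1/(-17.5) − 1/(12.86) = -0.1349, so d_i2 = -7.413 cm; m₂ = −d_i2/d_o2 = +0.5764.
m = m₁·m₂ = (-0.4644)(+0.5764) = -0.268.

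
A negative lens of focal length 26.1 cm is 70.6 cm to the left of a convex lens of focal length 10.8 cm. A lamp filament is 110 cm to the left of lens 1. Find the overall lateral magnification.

f₁ = −26.1 cm (diverging).
Lens 1: 1/d_i1 = 1/(-26.1) − 1/(110) = -0.04741, so d_i1 = -21.09 cm; m₁ = −d_i1/d_o1 = +0.1917.
d_o2 = 70.6 − (-21.09) = 91.69 cm.
Lens 2: 1/d_i2 = 1/(10.8) − 1/(91.69) = 0.08169, so d_i2 = 12.24 cm; m₂ = −d_i2/d_o2 = -0.1335.
m = m₁·m₂ = (+0.1917)(-0.1335) = -0.0256.

m = -0.0256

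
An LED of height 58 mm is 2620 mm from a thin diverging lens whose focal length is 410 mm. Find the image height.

7.85 mm

For a diverging lens, f = -410 mm.
1/d_i = 1/f − 1/d_o = 1/(-410.0) − 1/(2620) = -0.002821, so d_i = -354.5 mm.
m = −d_i/d_o = +0.1353.
|h_i| = |m|·h_o = 0.1353 × 58 = 7.85 mm. The image is virtual, upright and reduced, on the same side as the object.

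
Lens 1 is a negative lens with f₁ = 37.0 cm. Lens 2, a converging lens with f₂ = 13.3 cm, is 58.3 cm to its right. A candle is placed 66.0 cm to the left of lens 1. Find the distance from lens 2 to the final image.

15.9 cm

Lens 1 is diverging, so f₁ = −37.0 cm.
Lens 1: 1/d_i1 = 1/f₁ − 1/d_o1 = 1/(-37.0) − 1/(66.0) = -0.04218, so d_i1 = -23.71 cm.
The intermediate image is 23.71 cm to the left of lens 1 (virtual), which is 58.3 − (-23.71) = 82.01 cm to the left of lens 2, so d_o2 = +82.01 cm.
Lens 2: 1/d_i2 = 1/f₂ − 1/d_o2 = 1/(13.3) − 1/(82.01) = 0.06299, so d_i2 = 15.9 cm.
The final image is real, 15.9 cm to the right of lens 2 (overall magnification ≈ -0.070).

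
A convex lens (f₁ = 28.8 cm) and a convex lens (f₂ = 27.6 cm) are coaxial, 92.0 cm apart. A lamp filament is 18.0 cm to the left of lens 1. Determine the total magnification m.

Lens 1: 1/d_i1 = 1/(28.8) − 1/(18.0) = -0.02083, so d_i1 = -48.00 cm; m₁ = −d_i1/d_o1 = +2.667.
d_o2 = 92.0 − (-48.00) = 140.0 cm.
Lens 2: 1/d_i2 = 1/(27.6) − 1/(140.0) = 0.02909, so d_i2 = 34.38 cm; m₂ = −d_i2/d_o2 = -0.2456.
m = m₁·m₂ = (+2.667)(-0.2456) = -0.655.

m = -0.655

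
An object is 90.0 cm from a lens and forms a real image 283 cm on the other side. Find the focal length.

f = 68.3 cm (converging)

Real image ⇒ d_i = +283 cm.
1/f = 1/d_o + 1/d_i = 1/(90.0) + 1/(283) = 0.01464, so f = 68.3 cm.
Since f is positive, the lens is converging.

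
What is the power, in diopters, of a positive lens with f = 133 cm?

P = +0.752 D

f = 133 cm = 1.33 m.
P = 1/f = 1/(1.33 m) = +0.752 D.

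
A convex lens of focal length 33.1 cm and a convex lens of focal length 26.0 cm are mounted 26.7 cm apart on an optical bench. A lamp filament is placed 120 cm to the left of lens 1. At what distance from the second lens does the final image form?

11.0 cm

Lens 1: 1/d_i1 = 1/f₁ − 1/d_o1 = 1/(33.1) − 1/(120) = 0.02188, so d_i1 = 45.71 cm.
The intermediate image is 45.71 cm to the right of lens 1, which lies 19.01 cm to the right of lens 2 — a virtual object — so d_o2 = −19.01 cm.
Lens 2: 1/d_i2 = 1/f₂ − 1/d_o2 = 1/(26.0) − 1/(-19.01) = 0.09107, so d_i2 = 11.0 cm.
The final image is real, 11.0 cm to the right of lens 2 (overall magnification ≈ -0.22).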